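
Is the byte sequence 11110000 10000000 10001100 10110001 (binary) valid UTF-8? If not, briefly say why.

Leading byte 0xF0 = 11110000 → 4-byte form.
Continuation bytes all match 10xxxxxx. Payload decodes to 0x331.
But 0x331 < 0x10000, the minimum for a 4-byte sequence — this is an overlong encoding.

invalid (overlong encoding)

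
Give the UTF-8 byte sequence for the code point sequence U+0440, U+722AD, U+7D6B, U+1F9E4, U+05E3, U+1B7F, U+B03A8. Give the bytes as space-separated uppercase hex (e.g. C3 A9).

U+0440: 2-byte form → D1 80.
U+722AD: 4-byte form → F1 B2 8A AD.
U+7D6B: 3-byte form → E7 B5 AB.
U+1F9E4: 4-byte form → F0 9F A7 A4.
U+05E3: 2-byte form → D7 A3.
U+1B7F: 3-byte form → E1 AD BF.
U+B03A8: 4-byte form → F2 B0 8E A8.
Concatenated (22 bytes): D1 80 F1 B2 8A AD E7 B5 AB F0 9F A7 A4 D7 A3 E1 AD BF F2 B0 8E A8.

D1 80 F1 B2 8A AD E7 B5 AB F0 9F A7 A4 D7 A3 E1 AD BF F2 B0 8E A8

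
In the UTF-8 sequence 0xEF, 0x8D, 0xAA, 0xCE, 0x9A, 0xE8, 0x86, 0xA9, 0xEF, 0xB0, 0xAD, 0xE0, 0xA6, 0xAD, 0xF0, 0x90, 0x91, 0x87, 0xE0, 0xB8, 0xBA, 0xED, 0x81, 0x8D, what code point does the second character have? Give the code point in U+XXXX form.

Offset 0: leading byte 0xEF = 11101111 → 3-byte char #1 = EF 8D AA.
Offset 3: leading byte 0xCE = 11001110 → 2-byte char #2 = CE 9A.
Leading byte 0xCE = 11001110 matches 110xxxxx → 2-byte sequence.
Byte 1: 0xCE = 11001110, payload 01110 (5 bits).
Byte 2: 0x9A = 10011010 (10xxxxxx ✓), payload 011010.
Concatenate: 01110011010 = 0x39A (11 bits → U+039A).

U+039A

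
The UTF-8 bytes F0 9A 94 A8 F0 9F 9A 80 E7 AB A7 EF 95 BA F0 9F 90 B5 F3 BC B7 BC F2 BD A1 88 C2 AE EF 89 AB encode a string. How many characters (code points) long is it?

Byte at offset 0: 0xF0 = 11110000 → 4-byte char (#1). Advance 4.
Byte at offset 4: 0xF0 = 11110000 → 4-byte char (#2). Advance 4.
Byte at offset 8: 0xE7 = 11100111 → 3-byte char (#3). Advance 3.
Byte at offset 11: 0xEF = 11101111 → 3-byte char (#4). Advance 3.
Byte at offset 14: 0xF0 = 11110000 → 4-byte char (#5). Advance 4.
Byte at offset 18: 0xF3 = 11110011 → 4-byte char (#6). Advance 4.
Byte at offset 22: 0xF2 = 11110010 → 4-byte char (#7). Advance 4.
Byte at offset 26: 0xC2 = 11000010 → 2-byte char (#8). Advance 2.
Byte at offset 28: 0xEF = 11101111 → 3-byte char (#9). Advance 3.
Reached end at offset 31 after 9 code points.

9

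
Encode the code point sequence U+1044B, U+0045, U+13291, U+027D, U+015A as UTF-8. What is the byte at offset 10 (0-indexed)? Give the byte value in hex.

0xBD

U+1044B → 4-byte form F0 90 91 8B at offsets 0–3.
U+0045 → 1-byte form 45 at offsets 4–4.
U+13291 → 4-byte form F0 93 8A 91 at offsets 5–8.
U+027D → 2-byte form C9 BD at offsets 9–10.
Offset 10 falls in char 4's range; it's byte 2 of C9 BD = 0xBD.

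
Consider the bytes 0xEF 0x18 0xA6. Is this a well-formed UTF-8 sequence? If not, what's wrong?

Leading byte 0xEF = 11101111 → 3-byte form.
Byte 2 is 0x18 = 00011000, which is not 10xxxxxx — expected a continuation byte.

invalid (non-continuation byte where continuation expected)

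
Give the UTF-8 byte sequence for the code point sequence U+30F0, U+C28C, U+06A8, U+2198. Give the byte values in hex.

U+30F0: 3-byte form → E3 83 B0.
U+C28C: 3-byte form → EC 8A 8C.
U+06A8: 2-byte form → DA A8.
U+2198: 3-byte form → E2 86 98.
Concatenated (11 bytes): E3 83 B0 EC 8A 8C DA A8 E2 86 98.

E3 83 B0 EC 8A 8C DA A8 E2 86 98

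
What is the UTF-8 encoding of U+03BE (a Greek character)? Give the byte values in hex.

U+03BE = 0x3BE = 958 decimal. In range U+0080–U+07FF → 2-byte form: 110xxxxx 10xxxxxx.
Binary (11 bits): 01110111110.
Split 5+6: 01110 | 111110.
Byte 1: 11001110 = 0xCE.
Byte 2: 10111110 = 0xBE.

CE BE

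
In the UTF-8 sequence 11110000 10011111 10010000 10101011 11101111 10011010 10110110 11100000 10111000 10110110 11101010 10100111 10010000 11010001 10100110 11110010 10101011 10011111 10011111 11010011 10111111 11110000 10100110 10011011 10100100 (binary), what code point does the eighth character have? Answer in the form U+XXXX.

Offset 0: leading byte 0xF0 = 11110000 → 4-byte char #1 = F0 9F 90 AB.
Offset 4: leading byte 0xEF = 11101111 → 3-byte char #2 = EF 9A B6.
Offset 7: leading byte 0xE0 = 11100000 → 3-byte char #3 = E0 B8 B6.
Offset 10: leading byte 0xEA = 11101010 → 3-byte char #4 = EA A7 90.
Offset 13: leading byte 0xD1 = 11010001 → 2-byte char #5 = D1 A6.
Offset 15: leading byte 0xF2 = 11110010 → 4-byte char #6 = F2 AB 9F 9F.
Offset 19: leading byte 0xD3 = 11010011 → 2-byte char #7 = D3 BF.
Offset 21: leading byte 0xF0 = 11110000 → 4-byte char #8 = F0 A6 9B A4.
Leading byte 0xF0 = 11110000 matches 11110xxx → 4-byte sequence.
Byte 1: 0xF0 = 11110000, payload 000 (3 bits).
Byte 2: 0xA6 = 10100110 (10xxxxxx ✓), payload 100110.
Byte 3: 0x9B = 10011011 (10xxxxxx ✓), payload 011011.
Byte 4: 0xA4 = 10100100 (10xxxxxx ✓), payload 100100.
Concatenate: 000100110011011100100 = 0x266E4 (21 bits → U+266E4).

U+266E4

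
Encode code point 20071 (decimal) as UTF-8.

E4 B9 A7

U+4E67 = 0x4E67 = 20071 decimal. In range U+0800–U+FFFF → 3-byte form: 1110xxxx 10xxxxxx 10xxxxxx.
Binary (16 bits): 0100111001100111.
Split 4+6+6: 0100 | 111001 | 100111.
Byte 1: 11100100 = 0xE4.
Byte 2: 10111001 = 0xB9.
Byte 3: 10100111 = 0xA7.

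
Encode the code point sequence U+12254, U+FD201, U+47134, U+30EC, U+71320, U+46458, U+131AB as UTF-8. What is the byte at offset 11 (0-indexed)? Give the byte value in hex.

0xB4

U+12254 → 4-byte form F0 92 89 94 at offsets 0–3.
U+FD201 → 4-byte form F3 BD 88 81 at offsets 4–7.
U+47134 → 4-byte form F1 87 84 B4 at offsets 8–11.
Offset 11 falls in char 3's range; it's byte 4 of F1 87 84 B4 = 0xB4.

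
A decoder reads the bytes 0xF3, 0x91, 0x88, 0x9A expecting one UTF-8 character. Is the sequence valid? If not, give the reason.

Leading byte 0xF3 = 11110011 → 4-byte form.
Continuation bytes 0x91=10010001, 0x88=10001000, 0x9A=10011010 all match 10xxxxxx.
Decoded value 0xD121A is ≥ 0x10000 (shortest form) and not a surrogate.

valid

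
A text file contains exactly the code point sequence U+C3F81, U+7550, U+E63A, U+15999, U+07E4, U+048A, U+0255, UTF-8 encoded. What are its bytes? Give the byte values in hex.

F3 83 BE 81 E7 95 90 EE 98 BA F0 95 A6 99 DF A4 D2 8A C9 95

U+C3F81: 4-byte form → F3 83 BE 81.
U+7550: 3-byte form → E7 95 90.
U+E63A: 3-byte form → EE 98 BA.
U+15999: 4-byte form → F0 95 A6 99.
U+07E4: 2-byte form → DF A4.
U+048A: 2-byte form → D2 8A.
U+0255: 2-byte form → C9 95.
Concatenated (20 bytes): F3 83 BE 81 E7 95 90 EE 98 BA F0 95 A6 99 DF A4 D2 8A C9 95.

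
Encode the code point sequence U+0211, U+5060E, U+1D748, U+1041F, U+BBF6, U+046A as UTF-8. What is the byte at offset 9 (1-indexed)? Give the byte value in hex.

1-indexed offset 9 is 0-indexed offset 8.
U+0211 → 2-byte form C8 91 at offsets 0–1.
U+5060E → 4-byte form F1 90 98 8E at offsets 2–5.
U+1D748 → 4-byte form F0 9D 9D 88 at offsets 6–9.
Offset 8 falls in char 3's range; it's byte 3 of F0 9D 9D 88 = 0x9D.

0x9D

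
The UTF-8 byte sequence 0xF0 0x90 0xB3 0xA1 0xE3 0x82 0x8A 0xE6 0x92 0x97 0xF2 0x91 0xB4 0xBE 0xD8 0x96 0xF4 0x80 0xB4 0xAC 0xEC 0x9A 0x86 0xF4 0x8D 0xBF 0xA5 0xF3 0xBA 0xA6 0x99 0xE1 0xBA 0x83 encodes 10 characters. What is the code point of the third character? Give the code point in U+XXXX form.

U+6497

Offset 0: leading byte 0xF0 = 11110000 → 4-byte char #1 = F0 90 B3 A1.
Offset 4: leading byte 0xE3 = 11100011 → 3-byte char #2 = E3 82 8A.
Offset 7: leading byte 0xE6 = 11100110 → 3-byte char #3 = E6 92 97.
Leading byte 0xE6 = 11100110 matches 1110xxxx → 3-byte sequence.
Byte 1: 0xE6 = 11100110, payload 0110 (4 bits).
Byte 2: 0x92 = 10010010 (10xxxxxx ✓), payload 010010.
Byte 3: 0x97 = 10010111 (10xxxxxx ✓), payload 010111.
Concatenate: 0110010010010111 = 0x6497 (16 bits → U+6497).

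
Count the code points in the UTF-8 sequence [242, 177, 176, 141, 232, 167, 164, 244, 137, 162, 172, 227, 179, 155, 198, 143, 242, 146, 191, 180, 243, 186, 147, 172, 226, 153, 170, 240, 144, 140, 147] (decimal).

Byte at offset 0: 0xF2 = 11110010 → 4-byte char (#1). Advance 4.
Byte at offset 4: 0xE8 = 11101000 → 3-byte char (#2). Advance 3.
Byte at offset 7: 0xF4 = 11110100 → 4-byte char (#3). Advance 4.
Byte at offset 11: 0xE3 = 11100011 → 3-byte char (#4). Advance 3.
Byte at offset 14: 0xC6 = 11000110 → 2-byte char (#5). Advance 2.
Byte at offset 16: 0xF2 = 11110010 → 4-byte char (#6). Advance 4.
Byte at offset 20: 0xF3 = 11110011 → 4-byte char (#7). Advance 4.
Byte at offset 24: 0xE2 = 11100010 → 3-byte char (#8). Advance 3.
Byte at offset 27: 0xF0 = 11110000 → 4-byte char (#9). Advance 4.
Reached end at offset 31 after 9 code points.

9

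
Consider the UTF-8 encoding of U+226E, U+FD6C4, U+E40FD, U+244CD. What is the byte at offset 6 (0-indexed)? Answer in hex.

U+226E → 3-byte form E2 89 AE at offsets 0–2.
U+FD6C4 → 4-byte form F3 BD 9B 84 at offsets 3–6.
Offset 6 falls in char 2's range; it's byte 4 of F3 BD 9B 84 = 0x84.

0x84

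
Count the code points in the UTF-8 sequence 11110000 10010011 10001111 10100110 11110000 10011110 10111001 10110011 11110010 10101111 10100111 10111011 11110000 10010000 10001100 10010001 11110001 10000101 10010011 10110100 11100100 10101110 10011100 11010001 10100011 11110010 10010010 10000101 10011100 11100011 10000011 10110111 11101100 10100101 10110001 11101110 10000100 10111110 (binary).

11

Byte at offset 0: 0xF0 = 11110000 → 4-byte char (#1). Advance 4.
Byte at offset 4: 0xF0 = 11110000 → 4-byte char (#2). Advance 4.
Byte at offset 8: 0xF2 = 11110010 → 4-byte char (#3). Advance 4.
Byte at offset 12: 0xF0 = 11110000 → 4-byte char (#4). Advance 4.
Byte at offset 16: 0xF1 = 11110001 → 4-byte char (#5). Advance 4.
Byte at offset 20: 0xE4 = 11100100 → 3-byte char (#6). Advance 3.
Byte at offset 23: 0xD1 = 11010001 → 2-byte char (#7). Advance 2.
Byte at offset 25: 0xF2 = 11110010 → 4-byte char (#8). Advance 4.
Byte at offset 29: 0xE3 = 11100011 → 3-byte char (#9). Advance 3.
Byte at offset 32: 0xEC = 11101100 → 3-byte char (#10). Advance 3.
Byte at offset 35: 0xEE = 11101110 → 3-byte char (#11). Advance 3.
Reached end at offset 38 after 11 code points.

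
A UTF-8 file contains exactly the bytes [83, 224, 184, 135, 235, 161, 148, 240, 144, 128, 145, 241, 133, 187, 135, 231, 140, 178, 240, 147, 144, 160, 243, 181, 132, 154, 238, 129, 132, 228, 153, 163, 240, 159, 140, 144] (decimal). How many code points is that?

11

Byte at offset 0: 0x53 = 01010011 → 1-byte char (#1). Advance 1.
Byte at offset 1: 0xE0 = 11100000 → 3-byte char (#2). Advance 3.
Byte at offset 4: 0xEB = 11101011 → 3-byte char (#3). Advance 3.
Byte at offset 7: 0xF0 = 11110000 → 4-byte char (#4). Advance 4.
Byte at offset 11: 0xF1 = 11110001 → 4-byte char (#5). Advance 4.
Byte at offset 15: 0xE7 = 11100111 → 3-byte char (#6). Advance 3.
Byte at offset 18: 0xF0 = 11110000 → 4-byte char (#7). Advance 4.
Byte at offset 22: 0xF3 = 11110011 → 4-byte char (#8). Advance 4.
Byte at offset 26: 0xEE = 11101110 → 3-byte char (#9). Advance 3.
Byte at offset 29: 0xE4 = 11100100 → 3-byte char (#10). Advance 3.
Byte at offset 32: 0xF0 = 11110000 → 4-byte char (#11). Advance 4.
Reached end at offset 36 after 11 code points.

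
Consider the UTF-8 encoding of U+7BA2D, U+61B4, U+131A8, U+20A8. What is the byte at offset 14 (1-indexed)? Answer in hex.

1-indexed offset 14 is 0-indexed offset 13.
U+7BA2D → 4-byte form F1 BB A8 AD at offsets 0–3.
U+61B4 → 3-byte form E6 86 B4 at offsets 4–6.
U+131A8 → 4-byte form F0 93 86 A8 at offsets 7–10.
U+20A8 → 3-byte form E2 82 A8 at offsets 11–13.
Offset 13 falls in char 4's range; it's byte 3 of E2 82 A8 = 0xA8.

0xA8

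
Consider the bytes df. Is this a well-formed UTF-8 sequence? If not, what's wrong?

invalid (sequence truncated)

Leading byte 0xDF = 11011111 → 2-byte form, but only 1 byte is present.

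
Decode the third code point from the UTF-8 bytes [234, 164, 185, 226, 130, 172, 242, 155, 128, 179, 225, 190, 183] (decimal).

U+9B033

Offset 0: leading byte 0xEA = 11101010 → 3-byte char #1 = EA A4 B9.
Offset 3: leading byte 0xE2 = 11100010 → 3-byte char #2 = E2 82 AC.
Offset 6: leading byte 0xF2 = 11110010 → 4-byte char #3 = F2 9B 80 B3.
Leading byte 0xF2 = 11110010 matches 11110xxx → 4-byte sequence.
Byte 1: 0xF2 = 11110010, payload 010 (3 bits).
Byte 2: 0x9B = 10011011 (10xxxxxx ✓), payload 011011.
Byte 3: 0x80 = 10000000 (10xxxxxx ✓), payload 000000.
Byte 4: 0xB3 = 10110011 (10xxxxxx ✓), payload 110011.
Concatenate: 010011011000000110011 = 0x9B033 (21 bits → U+9B033).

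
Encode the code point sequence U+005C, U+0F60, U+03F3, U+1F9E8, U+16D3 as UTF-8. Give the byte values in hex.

5C E0 BD A0 CF B3 F0 9F A7 A8 E1 9B 93

U+005C: 1-byte form → 5C.
U+0F60: 3-byte form → E0 BD A0.
U+03F3: 2-byte form → CF B3.
U+1F9E8: 4-byte form → F0 9F A7 A8.
U+16D3: 3-byte form → E1 9B 93.
Concatenated (13 bytes): 5C E0 BD A0 CF B3 F0 9F A7 A8 E1 9B 93.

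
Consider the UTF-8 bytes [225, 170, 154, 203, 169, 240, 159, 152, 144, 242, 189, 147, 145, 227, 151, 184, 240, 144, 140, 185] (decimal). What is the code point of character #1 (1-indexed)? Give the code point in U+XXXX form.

Offset 0: leading byte 0xE1 = 11100001 → 3-byte char #1 = E1 AA 9A.
Leading byte 0xE1 = 11100001 matches 1110xxxx → 3-byte sequence.
Byte 1: 0xE1 = 11100001, payload 0001 (4 bits).
Byte 2: 0xAA = 10101010 (10xxxxxx ✓), payload 101010.
Byte 3: 0x9A = 10011010 (10xxxxxx ✓), payload 011010.
Concatenate: 0001101010011010 = 0x1A9A (16 bits → U+1A9A).

U+1A9A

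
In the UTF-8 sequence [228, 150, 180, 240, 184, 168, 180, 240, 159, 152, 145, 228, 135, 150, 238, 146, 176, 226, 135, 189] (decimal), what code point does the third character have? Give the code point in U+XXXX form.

Offset 0: leading byte 0xE4 = 11100100 → 3-byte char #1 = E4 96 B4.
Offset 3: leading byte 0xF0 = 11110000 → 4-byte char #2 = F0 B8 A8 B4.
Offset 7: leading byte 0xF0 = 11110000 → 4-byte char #3 = F0 9F 98 91.
Leading byte 0xF0 = 11110000 matches 11110xxx → 4-byte sequence.
Byte 1: 0xF0 = 11110000, payload 000 (3 bits).
Byte 2: 0x9F = 10011111 (10xxxxxx ✓), payload 011111.
Byte 3: 0x98 = 10011000 (10xxxxxx ✓), payload 011000.
Byte 4: 0x91 = 10010001 (10xxxxxx ✓), payload 010001.
Concatenate: 000011111011000010001 = 0x1F611 (21 bits → U+1F611).

U+1F611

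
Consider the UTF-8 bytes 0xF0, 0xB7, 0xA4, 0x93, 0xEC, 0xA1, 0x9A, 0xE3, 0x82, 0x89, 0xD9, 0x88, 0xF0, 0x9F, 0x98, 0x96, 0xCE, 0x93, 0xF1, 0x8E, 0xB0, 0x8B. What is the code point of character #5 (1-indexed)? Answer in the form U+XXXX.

Offset 0: leading byte 0xF0 = 11110000 → 4-byte char #1 = F0 B7 A4 93.
Offset 4: leading byte 0xEC = 11101100 → 3-byte char #2 = EC A1 9A.
Offset 7: leading byte 0xE3 = 11100011 → 3-byte char #3 = E3 82 89.
Offset 10: leading byte 0xD9 = 11011001 → 2-byte char #4 = D9 88.
Offset 12: leading byte 0xF0 = 11110000 → 4-byte char #5 = F0 9F 98 96.
Leading byte 0xF0 = 11110000 matches 11110xxx → 4-byte sequence.
Byte 1: 0xF0 = 11110000, payload 000 (3 bits).
Byte 2: 0x9F = 10011111 (10xxxxxx ✓), payload 011111.
Byte 3: 0x98 = 10011000 (10xxxxxx ✓), payload 011000.
Byte 4: 0x96 = 10010110 (10xxxxxx ✓), payload 010110.
Concatenate: 000011111011000010110 = 0x1F616 (21 bits → U+1F616).

U+1F616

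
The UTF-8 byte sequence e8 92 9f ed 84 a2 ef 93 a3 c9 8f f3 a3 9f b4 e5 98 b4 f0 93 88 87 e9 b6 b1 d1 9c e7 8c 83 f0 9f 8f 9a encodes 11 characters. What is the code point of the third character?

U+F4E3

Offset 0: leading byte 0xE8 = 11101000 → 3-byte char #1 = E8 92 9F.
Offset 3: leading byte 0xED = 11101101 → 3-byte char #2 = ED 84 A2.
Offset 6: leading byte 0xEF = 11101111 → 3-byte char #3 = EF 93 A3.
Leading byte 0xEF = 11101111 matches 1110xxxx → 3-byte sequence.
Byte 1: 0xEF = 11101111, payload 1111 (4 bits).
Byte 2: 0x93 = 10010011 (10xxxxxx ✓), payload 010011.
Byte 3: 0xA3 = 10100011 (10xxxxxx ✓), payload 100011.
Concatenate: 1111010011100011 = 0xF4E3 (16 bits → U+F4E3).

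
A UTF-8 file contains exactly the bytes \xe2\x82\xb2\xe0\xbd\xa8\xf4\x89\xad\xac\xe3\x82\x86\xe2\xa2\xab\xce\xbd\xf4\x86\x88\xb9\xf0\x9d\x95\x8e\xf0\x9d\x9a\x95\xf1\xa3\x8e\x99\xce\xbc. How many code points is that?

11

Byte at offset 0: 0xE2 = 11100010 → 3-byte char (#1). Advance 3.
Byte at offset 3: 0xE0 = 11100000 → 3-byte char (#2). Advance 3.
Byte at offset 6: 0xF4 = 11110100 → 4-byte char (#3). Advance 4.
Byte at offset 10: 0xE3 = 11100011 → 3-byte char (#4). Advance 3.
Byte at offset 13: 0xE2 = 11100010 → 3-byte char (#5). Advance 3.
Byte at offset 16: 0xCE = 11001110 → 2-byte char (#6). Advance 2.
Byte at offset 18: 0xF4 = 11110100 → 4-byte char (#7). Advance 4.
Byte at offset 22: 0xF0 = 11110000 → 4-byte char (#8). Advance 4.
Byte at offset 26: 0xF0 = 11110000 → 4-byte char (#9). Advance 4.
Byte at offset 30: 0xF1 = 11110001 → 4-byte char (#10). Advance 4.
Byte at offset 34: 0xCE = 11001110 → 2-byte char (#11). Advance 2.
Reached end at offset 36 after 11 code points.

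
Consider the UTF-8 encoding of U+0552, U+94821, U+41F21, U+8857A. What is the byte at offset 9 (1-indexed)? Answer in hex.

0xBC

1-indexed offset 9 is 0-indexed offset 8.
U+0552 → 2-byte form D5 92 at offsets 0–1.
U+94821 → 4-byte form F2 94 A0 A1 at offsets 2–5.
U+41F21 → 4-byte form F1 81 BC A1 at offsets 6–9.
Offset 8 falls in char 3's range; it's byte 3 of F1 81 BC A1 = 0xBC.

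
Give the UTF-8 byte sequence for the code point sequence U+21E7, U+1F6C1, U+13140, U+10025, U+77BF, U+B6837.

E2 87 A7 F0 9F 9B 81 F0 93 85 80 F0 90 80 A5 E7 9E BF F2 B6 A0 B7

U+21E7: 3-byte form → E2 87 A7.
U+1F6C1: 4-byte form → F0 9F 9B 81.
U+13140: 4-byte form → F0 93 85 80.
U+10025: 4-byte form → F0 90 80 A5.
U+77BF: 3-byte form → E7 9E BF.
U+B6837: 4-byte form → F2 B6 A0 B7.
Concatenated (22 bytes): E2 87 A7 F0 9F 9B 81 F0 93 85 80 F0 90 80 A5 E7 9E BF F2 B6 A0 B7.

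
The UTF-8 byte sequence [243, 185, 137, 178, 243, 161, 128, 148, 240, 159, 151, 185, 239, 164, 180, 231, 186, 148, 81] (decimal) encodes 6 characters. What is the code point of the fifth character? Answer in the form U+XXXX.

Offset 0: leading byte 0xF3 = 11110011 → 4-byte char #1 = F3 B9 89 B2.
Offset 4: leading byte 0xF3 = 11110011 → 4-byte char #2 = F3 A1 80 94.
Offset 8: leading byte 0xF0 = 11110000 → 4-byte char #3 = F0 9F 97 B9.
Offset 12: leading byte 0xEF = 11101111 → 3-byte char #4 = EF A4 B4.
Offset 15: leading byte 0xE7 = 11100111 → 3-byte char #5 = E7 BA 94.
Leading byte 0xE7 = 11100111 matches 1110xxxx → 3-byte sequence.
Byte 1: 0xE7 = 11100111, payload 0111 (4 bits).
Byte 2: 0xBA = 10111010 (10xxxxxx ✓), payload 111010.
Byte 3: 0x94 = 10010100 (10xxxxxx ✓), payload 010100.
Concatenate: 0111111010010100 = 0x7E94 (16 bits → U+7E94).

U+7E94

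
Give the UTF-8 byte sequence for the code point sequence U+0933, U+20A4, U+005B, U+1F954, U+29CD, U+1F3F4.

U+0933: 3-byte form → E0 A4 B3.
U+20A4: 3-byte form → E2 82 A4.
U+005B: 1-byte form → 5B.
U+1F954: 4-byte form → F0 9F A5 94.
U+29CD: 3-byte form → E2 A7 8D.
U+1F3F4: 4-byte form → F0 9F 8F B4.
Concatenated (18 bytes): E0 A4 B3 E2 82 A4 5B F0 9F A5 94 E2 A7 8D F0 9F 8F B4.

E0 A4 B3 E2 82 A4 5B F0 9F A5 94 E2 A7 8D F0 9F 8F B4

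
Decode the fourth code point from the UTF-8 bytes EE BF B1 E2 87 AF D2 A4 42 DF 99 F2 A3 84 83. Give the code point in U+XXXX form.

Offset 0: leading byte 0xEE = 11101110 → 3-byte char #1 = EE BF B1.
Offset 3: leading byte 0xE2 = 11100010 → 3-byte char #2 = E2 87 AF.
Offset 6: leading byte 0xD2 = 11010010 → 2-byte char #3 = D2 A4.
Offset 8: leading byte 0x42 = 01000010 → 1-byte char #4 = 42.
Leading byte 0x42 = 01000010 matches 0xxxxxxx → 1-byte sequence.
Byte 1: 0x42 = 01000010, payload 1000010 (7 bits).
Concatenate: 1000010 = 0x42 (7 bits → U+0042).

U+0042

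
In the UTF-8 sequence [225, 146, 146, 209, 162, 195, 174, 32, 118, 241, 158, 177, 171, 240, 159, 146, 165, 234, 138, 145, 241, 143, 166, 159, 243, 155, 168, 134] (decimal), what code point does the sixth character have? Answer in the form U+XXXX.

Offset 0: leading byte 0xE1 = 11100001 → 3-byte char #1 = E1 92 92.
Offset 3: leading byte 0xD1 = 11010001 → 2-byte char #2 = D1 A2.
Offset 5: leading byte 0xC3 = 11000011 → 2-byte char #3 = C3 AE.
Offset 7: leading byte 0x20 = 00100000 → 1-byte char #4 = 20.
Offset 8: leading byte 0x76 = 01110110 → 1-byte char #5 = 76.
Offset 9: leading byte 0xF1 = 11110001 → 4-byte char #6 = F1 9E B1 AB.
Leading byte 0xF1 = 11110001 matches 11110xxx → 4-byte sequence.
Byte 1: 0xF1 = 11110001, payload 001 (3 bits).
Byte 2: 0x9E = 10011110 (10xxxxxx ✓), payload 011110.
Byte 3: 0xB1 = 10110001 (10xxxxxx ✓), payload 110001.
Byte 4: 0xAB = 10101011 (10xxxxxx ✓), payload 101011.
Concatenate: 001011110110001101011 = 0x5EC6B (21 bits → U+5EC6B).

U+5EC6B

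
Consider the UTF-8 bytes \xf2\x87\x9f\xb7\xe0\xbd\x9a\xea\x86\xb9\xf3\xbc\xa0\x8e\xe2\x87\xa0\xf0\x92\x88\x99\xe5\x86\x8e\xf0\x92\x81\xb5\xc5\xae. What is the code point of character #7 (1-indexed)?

U+518E

Offset 0: leading byte 0xF2 = 11110010 → 4-byte char #1 = F2 87 9F B7.
Offset 4: leading byte 0xE0 = 11100000 → 3-byte char #2 = E0 BD 9A.
Offset 7: leading byte 0xEA = 11101010 → 3-byte char #3 = EA 86 B9.
Offset 10: leading byte 0xF3 = 11110011 → 4-byte char #4 = F3 BC A0 8E.
Offset 14: leading byte 0xE2 = 11100010 → 3-byte char #5 = E2 87 A0.
Offset 17: leading byte 0xF0 = 11110000 → 4-byte char #6 = F0 92 88 99.
Offset 21: leading byte 0xE5 = 11100101 → 3-byte char #7 = E5 86 8E.
Leading byte 0xE5 = 11100101 matches 1110xxxx → 3-byte sequence.
Byte 1: 0xE5 = 11100101, payload 0101 (4 bits).
Byte 2: 0x86 = 10000110 (10xxxxxx ✓), payload 000110.
Byte 3: 0x8E = 10001110 (10xxxxxx ✓), payload 001110.
Concatenate: 0101000110001110 = 0x518E (16 bits → U+518E).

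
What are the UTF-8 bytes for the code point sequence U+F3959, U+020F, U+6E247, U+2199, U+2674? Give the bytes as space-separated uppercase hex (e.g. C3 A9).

U+F3959: 4-byte form → F3 B3 A5 99.
U+020F: 2-byte form → C8 8F.
U+6E247: 4-byte form → F1 AE 89 87.
U+2199: 3-byte form → E2 86 99.
U+2674: 3-byte form → E2 99 B4.
Concatenated (16 bytes): F3 B3 A5 99 C8 8F F1 AE 89 87 E2 86 99 E2 99 B4.

F3 B3 A5 99 C8 8F F1 AE 89 87 E2 86 99 E2 99 B4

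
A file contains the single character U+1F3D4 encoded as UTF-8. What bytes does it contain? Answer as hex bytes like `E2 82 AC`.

F0 9F 8F 94

U+1F3D4 = 0x1F3D4 = 127956 decimal. In range U+10000–U+10FFFF → 4-byte form: 11110xxx 10xxxxxx 10xxxxxx 10xxxxxx.
Binary (21 bits): 000011111001111010100.
Split 3+6+6+6: 000 | 011111 | 001111 | 010100.
Byte 1: 11110000 = 0xF0.
Byte 2: 10011111 = 0x9F.
Byte 3: 10001111 = 0x8F.
Byte 4: 10010100 = 0x94.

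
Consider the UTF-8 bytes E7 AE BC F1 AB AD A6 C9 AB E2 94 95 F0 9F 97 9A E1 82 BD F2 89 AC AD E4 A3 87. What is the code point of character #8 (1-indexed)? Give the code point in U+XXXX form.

Offset 0: leading byte 0xE7 = 11100111 → 3-byte char #1 = E7 AE BC.
Offset 3: leading byte 0xF1 = 11110001 → 4-byte char #2 = F1 AB AD A6.
Offset 7: leading byte 0xC9 = 11001001 → 2-byte char #3 = C9 AB.
Offset 9: leading byte 0xE2 = 11100010 → 3-byte char #4 = E2 94 95.
Offset 12: leading byte 0xF0 = 11110000 → 4-byte char #5 = F0 9F 97 9A.
Offset 16: leading byte 0xE1 = 11100001 → 3-byte char #6 = E1 82 BD.
Offset 19: leading byte 0xF2 = 11110010 → 4-byte char #7 = F2 89 AC AD.
Offset 23: leading byte 0xE4 = 11100100 → 3-byte char #8 = E4 A3 87.
Leading byte 0xE4 = 11100100 matches 1110xxxx → 3-byte sequence.
Byte 1: 0xE4 = 11100100, payload 0100 (4 bits).
Byte 2: 0xA3 = 10100011 (10xxxxxx ✓), payload 100011.
Byte 3: 0x87 = 10000111 (10xxxxxx ✓), payload 000111.
Concatenate: 0100100011000111 = 0x48C7 (16 bits → U+48C7).

U+48C7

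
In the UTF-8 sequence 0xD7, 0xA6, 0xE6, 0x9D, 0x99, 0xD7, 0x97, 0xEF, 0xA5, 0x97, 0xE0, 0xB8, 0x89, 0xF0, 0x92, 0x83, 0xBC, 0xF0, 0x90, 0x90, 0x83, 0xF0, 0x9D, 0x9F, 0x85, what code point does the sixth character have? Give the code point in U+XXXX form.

U+120FC

Offset 0: leading byte 0xD7 = 11010111 → 2-byte char #1 = D7 A6.
Offset 2: leading byte 0xE6 = 11100110 → 3-byte char #2 = E6 9D 99.
Offset 5: leading byte 0xD7 = 11010111 → 2-byte char #3 = D7 97.
Offset 7: leading byte 0xEF = 11101111 → 3-byte char #4 = EF A5 97.
Offset 10: leading byte 0xE0 = 11100000 → 3-byte char #5 = E0 B8 89.
Offset 13: leading byte 0xF0 = 11110000 → 4-byte char #6 = F0 92 83 BC.
Leading byte 0xF0 = 11110000 matches 11110xxx → 4-byte sequence.
Byte 1: 0xF0 = 11110000, payload 000 (3 bits).
Byte 2: 0x92 = 10010010 (10xxxxxx ✓), payload 010010.
Byte 3: 0x83 = 10000011 (10xxxxxx ✓), payload 000011.
Byte 4: 0xBC = 10111100 (10xxxxxx ✓), payload 111100.
Concatenate: 000010010000011111100 = 0x120FC (21 bits → U+120FC).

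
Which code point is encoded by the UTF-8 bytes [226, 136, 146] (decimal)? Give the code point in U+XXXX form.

U+2212

Leading byte 0xE2 = 11100010 matches 1110xxxx → 3-byte sequence.
Byte 1: 0xE2 = 11100010, payload 0010 (4 bits).
Byte 2: 0x88 = 10001000 (10xxxxxx ✓), payload 001000.
Byte 3: 0x92 = 10010010 (10xxxxxx ✓), payload 010010.
Concatenate: 0010001000010010 = 0x2212 (16 bits → U+2212).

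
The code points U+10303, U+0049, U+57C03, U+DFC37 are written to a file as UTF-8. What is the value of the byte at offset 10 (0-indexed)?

U+10303 → 4-byte form F0 90 8C 83 at offsets 0–3.
U+0049 → 1-byte form 49 at offsets 4–4.
U+57C03 → 4-byte form F1 97 B0 83 at offsets 5–8.
U+DFC37 → 4-byte form F3 9F B0 B7 at offsets 9–12.
Offset 10 falls in char 4's range; it's byte 2 of F3 9F B0 B7 = 0x9F.

0x9F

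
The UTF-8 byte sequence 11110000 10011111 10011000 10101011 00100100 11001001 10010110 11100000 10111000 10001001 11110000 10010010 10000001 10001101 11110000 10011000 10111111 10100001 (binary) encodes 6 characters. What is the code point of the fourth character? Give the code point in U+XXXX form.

Offset 0: leading byte 0xF0 = 11110000 → 4-byte char #1 = F0 9F 98 AB.
Offset 4: leading byte 0x24 = 00100100 → 1-byte char #2 = 24.
Offset 5: leading byte 0xC9 = 11001001 → 2-byte char #3 = C9 96.
Offset 7: leading byte 0xE0 = 11100000 → 3-byte char #4 = E0 B8 89.
Leading byte 0xE0 = 11100000 matches 1110xxxx → 3-byte sequence.
Byte 1: 0xE0 = 11100000, payload 0000 (4 bits).
Byte 2: 0xB8 = 10111000 (10xxxxxx ✓), payload 111000.
Byte 3: 0x89 = 10001001 (10xxxxxx ✓), payload 001001.
Concatenate: 0000111000001001 = 0xE09 (16 bits → U+0E09).

U+0E09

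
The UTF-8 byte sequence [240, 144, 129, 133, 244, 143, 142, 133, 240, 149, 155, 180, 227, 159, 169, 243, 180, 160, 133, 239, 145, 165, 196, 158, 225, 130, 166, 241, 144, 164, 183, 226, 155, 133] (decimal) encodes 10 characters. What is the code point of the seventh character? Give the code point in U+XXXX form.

U+011E

Offset 0: leading byte 0xF0 = 11110000 → 4-byte char #1 = F0 90 81 85.
Offset 4: leading byte 0xF4 = 11110100 → 4-byte char #2 = F4 8F 8E 85.
Offset 8: leading byte 0xF0 = 11110000 → 4-byte char #3 = F0 95 9B B4.
Offset 12: leading byte 0xE3 = 11100011 → 3-byte char #4 = E3 9F A9.
Offset 15: leading byte 0xF3 = 11110011 → 4-byte char #5 = F3 B4 A0 85.
Offset 19: leading byte 0xEF = 11101111 → 3-byte char #6 = EF 91 A5.
Offset 22: leading byte 0xC4 = 11000100 → 2-byte char #7 = C4 9E.
Leading byte 0xC4 = 11000100 matches 110xxxxx → 2-byte sequence.
Byte 1: 0xC4 = 11000100, payload 00100 (5 bits).
Byte 2: 0x9E = 10011110 (10xxxxxx ✓), payload 011110.
Concatenate: 00100011110 = 0x11E (11 bits → U+011E).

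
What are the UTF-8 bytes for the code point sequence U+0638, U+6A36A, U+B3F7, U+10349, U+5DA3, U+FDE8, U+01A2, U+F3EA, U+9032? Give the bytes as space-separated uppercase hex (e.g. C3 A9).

D8 B8 F1 AA 8D AA EB 8F B7 F0 90 8D 89 E5 B6 A3 EF B7 A8 C6 A2 EF 8F AA E9 80 B2

U+0638: 2-byte form → D8 B8.
U+6A36A: 4-byte form → F1 AA 8D AA.
U+B3F7: 3-byte form → EB 8F B7.
U+10349: 4-byte form → F0 90 8D 89.
U+5DA3: 3-byte form → E5 B6 A3.
U+FDE8: 3-byte form → EF B7 A8.
U+01A2: 2-byte form → C6 A2.
U+F3EA: 3-byte form → EF 8F AA.
U+9032: 3-byte form → E9 80 B2.
Concatenated (27 bytes): D8 B8 F1 AA 8D AA EB 8F B7 F0 90 8D 89 E5 B6 A3 EF B7 A8 C6 A2 EF 8F AA E9 80 B2.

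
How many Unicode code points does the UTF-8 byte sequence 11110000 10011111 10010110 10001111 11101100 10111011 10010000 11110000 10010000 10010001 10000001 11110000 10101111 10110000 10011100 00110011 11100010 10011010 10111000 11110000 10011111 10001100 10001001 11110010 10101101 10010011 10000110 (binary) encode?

Byte at offset 0: 0xF0 = 11110000 → 4-byte char (#1). Advance 4.
Byte at offset 4: 0xEC = 11101100 → 3-byte char (#2). Advance 3.
Byte at offset 7: 0xF0 = 11110000 → 4-byte char (#3). Advance 4.
Byte at offset 11: 0xF0 = 11110000 → 4-byte char (#4). Advance 4.
Byte at offset 15: 0x33 = 00110011 → 1-byte char (#5). Advance 1.
Byte at offset 16: 0xE2 = 11100010 → 3-byte char (#6). Advance 3.
Byte at offset 19: 0xF0 = 11110000 → 4-byte char (#7). Advance 4.
Byte at offset 23: 0xF2 = 11110010 → 4-byte char (#8). Advance 4.
Reached end at offset 27 after 8 code points.

8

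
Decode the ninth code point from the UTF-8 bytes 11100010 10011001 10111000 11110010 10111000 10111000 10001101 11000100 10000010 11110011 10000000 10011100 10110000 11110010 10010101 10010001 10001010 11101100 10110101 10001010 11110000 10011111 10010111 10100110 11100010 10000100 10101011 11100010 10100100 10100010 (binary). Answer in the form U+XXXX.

U+2922

Offset 0: leading byte 0xE2 = 11100010 → 3-byte char #1 = E2 99 B8.
Offset 3: leading byte 0xF2 = 11110010 → 4-byte char #2 = F2 B8 B8 8D.
Offset 7: leading byte 0xC4 = 11000100 → 2-byte char #3 = C4 82.
Offset 9: leading byte 0xF3 = 11110011 → 4-byte char #4 = F3 80 9C B0.
Offset 13: leading byte 0xF2 = 11110010 → 4-byte char #5 = F2 95 91 8A.
Offset 17: leading byte 0xEC = 11101100 → 3-byte char #6 = EC B5 8A.
Offset 20: leading byte 0xF0 = 11110000 → 4-byte char #7 = F0 9F 97 A6.
Offset 24: leading byte 0xE2 = 11100010 → 3-byte char #8 = E2 84 AB.
Offset 27: leading byte 0xE2 = 11100010 → 3-byte char #9 = E2 A4 A2.
Leading byte 0xE2 = 11100010 matches 1110xxxx → 3-byte sequence.
Byte 1: 0xE2 = 11100010, payload 0010 (4 bits).
Byte 2: 0xA4 = 10100100 (10xxxxxx ✓), payload 100100.
Byte 3: 0xA2 = 10100010 (10xxxxxx ✓), payload 100010.
Concatenate: 0010100100100010 = 0x2922 (16 bits → U+2922).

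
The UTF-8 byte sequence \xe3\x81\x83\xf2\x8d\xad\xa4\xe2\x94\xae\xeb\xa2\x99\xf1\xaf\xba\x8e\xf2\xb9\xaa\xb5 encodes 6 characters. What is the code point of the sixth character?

Offset 0: leading byte 0xE3 = 11100011 → 3-byte char #1 = E3 81 83.
Offset 3: leading byte 0xF2 = 11110010 → 4-byte char #2 = F2 8D AD A4.
Offset 7: leading byte 0xE2 = 11100010 → 3-byte char #3 = E2 94 AE.
Offset 10: leading byte 0xEB = 11101011 → 3-byte char #4 = EB A2 99.
Offset 13: leading byte 0xF1 = 11110001 → 4-byte char #5 = F1 AF BA 8E.
Offset 17: leading byte 0xF2 = 11110010 → 4-byte char #6 = F2 B9 AA B5.
Leading byte 0xF2 = 11110010 matches 11110xxx → 4-byte sequence.
Byte 1: 0xF2 = 11110010, payload 010 (3 bits).
Byte 2: 0xB9 = 10111001 (10xxxxxx ✓), payload 111001.
Byte 3: 0xAA = 10101010 (10xxxxxx ✓), payload 101010.
Byte 4: 0xB5 = 10110101 (10xxxxxx ✓), payload 110101.
Concatenate: 010111001101010110101 = 0xB9AB5 (21 bits → U+B9AB5).

U+B9AB5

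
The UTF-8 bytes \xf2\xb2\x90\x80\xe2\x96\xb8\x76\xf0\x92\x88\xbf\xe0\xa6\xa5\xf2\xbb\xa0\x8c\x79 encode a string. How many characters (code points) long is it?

Byte at offset 0: 0xF2 = 11110010 → 4-byte char (#1). Advance 4.
Byte at offset 4: 0xE2 = 11100010 → 3-byte char (#2). Advance 3.
Byte at offset 7: 0x76 = 01110110 → 1-byte char (#3). Advance 1.
Byte at offset 8: 0xF0 = 11110000 → 4-byte char (#4). Advance 4.
Byte at offset 12: 0xE0 = 11100000 → 3-byte char (#5). Advance 3.
Byte at offset 15: 0xF2 = 11110010 → 4-byte char (#6). Advance 4.
Byte at offset 19: 0x79 = 01111001 → 1-byte char (#7). Advance 1.
Reached end at offset 20 after 7 code points.

7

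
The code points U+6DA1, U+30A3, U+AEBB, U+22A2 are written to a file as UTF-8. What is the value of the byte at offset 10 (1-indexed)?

0xE2

1-indexed offset 10 is 0-indexed offset 9.
U+6DA1 → 3-byte form E6 B6 A1 at offsets 0–2.
U+30A3 → 3-byte form E3 82 A3 at offsets 3–5.
U+AEBB → 3-byte form EA BA BB at offsets 6–8.
U+22A2 → 3-byte form E2 8A A2 at offsets 9–11.
Offset 9 falls in char 4's range; it's byte 1 of E2 8A A2 = 0xE2.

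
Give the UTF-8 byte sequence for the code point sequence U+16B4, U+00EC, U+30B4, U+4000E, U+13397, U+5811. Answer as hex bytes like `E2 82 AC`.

U+16B4: 3-byte form → E1 9A B4.
U+00EC: 2-byte form → C3 AC.
U+30B4: 3-byte form → E3 82 B4.
U+4000E: 4-byte form → F1 80 80 8E.
U+13397: 4-byte form → F0 93 8E 97.
U+5811: 3-byte form → E5 A0 91.
Concatenated (19 bytes): E1 9A B4 C3 AC E3 82 B4 F1 80 80 8E F0 93 8E 97 E5 A0 91.

E1 9A B4 C3 AC E3 82 B4 F1 80 80 8E F0 93 8E 97 E5 A0 91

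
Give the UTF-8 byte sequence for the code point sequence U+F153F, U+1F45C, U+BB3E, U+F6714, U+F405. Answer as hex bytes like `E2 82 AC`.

U+F153F: 4-byte form → F3 B1 94 BF.
U+1F45C: 4-byte form → F0 9F 91 9C.
U+BB3E: 3-byte form → EB AC BE.
U+F6714: 4-byte form → F3 B6 9C 94.
U+F405: 3-byte form → EF 90 85.
Concatenated (18 bytes): F3 B1 94 BF F0 9F 91 9C EB AC BE F3 B6 9C 94 EF 90 85.

F3 B1 94 BF F0 9F 91 9C EB AC BE F3 B6 9C 94 EF 90 85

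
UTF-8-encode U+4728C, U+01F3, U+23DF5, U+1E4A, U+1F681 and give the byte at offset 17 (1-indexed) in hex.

1-indexed offset 17 is 0-indexed offset 16.
U+4728C → 4-byte form F1 87 8A 8C at offsets 0–3.
U+01F3 → 2-byte form C7 B3 at offsets 4–5.
U+23DF5 → 4-byte form F0 A3 B7 B5 at offsets 6–9.
U+1E4A → 3-byte form E1 B9 8A at offsets 10–12.
U+1F681 → 4-byte form F0 9F 9A 81 at offsets 13–16.
Offset 16 falls in char 5's range; it's byte 4 of F0 9F 9A 81 = 0x81.

0x81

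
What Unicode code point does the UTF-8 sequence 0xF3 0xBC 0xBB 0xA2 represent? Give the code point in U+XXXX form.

U+FCEE2

Leading byte 0xF3 = 11110011 matches 11110xxx → 4-byte sequence.
Byte 1: 0xF3 = 11110011, payload 011 (3 bits).
Byte 2: 0xBC = 10111100 (10xxxxxx ✓), payload 111100.
Byte 3: 0xBB = 10111011 (10xxxxxx ✓), payload 111011.
Byte 4: 0xA2 = 10100010 (10xxxxxx ✓), payload 100010.
Concatenate: 011111100111011100010 = 0xFCEE2 (21 bits → U+FCEE2).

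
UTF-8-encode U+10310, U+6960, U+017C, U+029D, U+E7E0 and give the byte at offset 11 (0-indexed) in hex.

U+10310 → 4-byte form F0 90 8C 90 at offsets 0–3.
U+6960 → 3-byte form E6 A5 A0 at offsets 4–6.
U+017C → 2-byte form C5 BC at offsets 7–8.
U+029D → 2-byte form CA 9D at offsets 9–10.
U+E7E0 → 3-byte form EE 9F A0 at offsets 11–13.
Offset 11 falls in char 5's range; it's byte 1 of EE 9F A0 = 0xEE.

0xEE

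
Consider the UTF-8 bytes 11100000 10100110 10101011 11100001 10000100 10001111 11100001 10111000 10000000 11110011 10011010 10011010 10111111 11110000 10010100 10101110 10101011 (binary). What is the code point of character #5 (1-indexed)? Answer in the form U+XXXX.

Offset 0: leading byte 0xE0 = 11100000 → 3-byte char #1 = E0 A6 AB.
Offset 3: leading byte 0xE1 = 11100001 → 3-byte char #2 = E1 84 8F.
Offset 6: leading byte 0xE1 = 11100001 → 3-byte char #3 = E1 B8 80.
Offset 9: leading byte 0xF3 = 11110011 → 4-byte char #4 = F3 9A 9A BF.
Offset 13: leading byte 0xF0 = 11110000 → 4-byte char #5 = F0 94 AE AB.
Leading byte 0xF0 = 11110000 matches 11110xxx → 4-byte sequence.
Byte 1: 0xF0 = 11110000, payload 000 (3 bits).
Byte 2: 0x94 = 10010100 (10xxxxxx ✓), payload 010100.
Byte 3: 0xAE = 10101110 (10xxxxxx ✓), payload 101110.
Byte 4: 0xAB = 10101011 (10xxxxxx ✓), payload 101011.
Concatenate: 000010100101110101011 = 0x14BAB (21 bits → U+14BAB).

U+14BAB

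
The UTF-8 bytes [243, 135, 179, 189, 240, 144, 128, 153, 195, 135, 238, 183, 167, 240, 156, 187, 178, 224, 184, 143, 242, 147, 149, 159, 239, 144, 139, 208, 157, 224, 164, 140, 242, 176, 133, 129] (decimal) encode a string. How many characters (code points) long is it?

11

Byte at offset 0: 0xF3 = 11110011 → 4-byte char (#1). Advance 4.
Byte at offset 4: 0xF0 = 11110000 → 4-byte char (#2). Advance 4.
Byte at offset 8: 0xC3 = 11000011 → 2-byte char (#3). Advance 2.
Byte at offset 10: 0xEE = 11101110 → 3-byte char (#4). Advance 3.
Byte at offset 13: 0xF0 = 11110000 → 4-byte char (#5). Advance 4.
Byte at offset 17: 0xE0 = 11100000 → 3-byte char (#6). Advance 3.
Byte at offset 20: 0xF2 = 11110010 → 4-byte char (#7). Advance 4.
Byte at offset 24: 0xEF = 11101111 → 3-byte char (#8). Advance 3.
Byte at offset 27: 0xD0 = 11010000 → 2-byte char (#9). Advance 2.
Byte at offset 29: 0xE0 = 11100000 → 3-byte char (#10). Advance 3.
Byte at offset 32: 0xF2 = 11110010 → 4-byte char (#11). Advance 4.
Reached end at offset 36 after 11 code points.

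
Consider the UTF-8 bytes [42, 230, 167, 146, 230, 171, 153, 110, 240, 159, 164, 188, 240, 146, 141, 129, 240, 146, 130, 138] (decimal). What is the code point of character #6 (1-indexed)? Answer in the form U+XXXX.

U+12341

Offset 0: leading byte 0x2A = 00101010 → 1-byte char #1 = 2A.
Offset 1: leading byte 0xE6 = 11100110 → 3-byte char #2 = E6 A7 92.
Offset 4: leading byte 0xE6 = 11100110 → 3-byte char #3 = E6 AB 99.
Offset 7: leading byte 0x6E = 01101110 → 1-byte char #4 = 6E.
Offset 8: leading byte 0xF0 = 11110000 → 4-byte char #5 = F0 9F A4 BC.
Offset 12: leading byte 0xF0 = 11110000 → 4-byte char #6 = F0 92 8D 81.
Leading byte 0xF0 = 11110000 matches 11110xxx → 4-byte sequence.
Byte 1: 0xF0 = 11110000, payload 000 (3 bits).
Byte 2: 0x92 = 10010010 (10xxxxxx ✓), payload 010010.
Byte 3: 0x8D = 10001101 (10xxxxxx ✓), payload 001101.
Byte 4: 0x81 = 10000001 (10xxxxxx ✓), payload 000001.
Concatenate: 000010010001101000001 = 0x12341 (21 bits → U+12341).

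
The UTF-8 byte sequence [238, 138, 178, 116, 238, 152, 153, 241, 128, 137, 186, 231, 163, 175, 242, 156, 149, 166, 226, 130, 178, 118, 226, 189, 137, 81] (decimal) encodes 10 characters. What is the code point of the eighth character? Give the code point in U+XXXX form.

U+0076

Offset 0: leading byte 0xEE = 11101110 → 3-byte char #1 = EE 8A B2.
Offset 3: leading byte 0x74 = 01110100 → 1-byte char #2 = 74.
Offset 4: leading byte 0xEE = 11101110 → 3-byte char #3 = EE 98 99.
Offset 7: leading byte 0xF1 = 11110001 → 4-byte char #4 = F1 80 89 BA.
Offset 11: leading byte 0xE7 = 11100111 → 3-byte char #5 = E7 A3 AF.
Offset 14: leading byte 0xF2 = 11110010 → 4-byte char #6 = F2 9C 95 A6.
Offset 18: leading byte 0xE2 = 11100010 → 3-byte char #7 = E2 82 B2.
Offset 21: leading byte 0x76 = 01110110 → 1-byte char #8 = 76.
Leading byte 0x76 = 01110110 matches 0xxxxxxx → 1-byte sequence.
Byte 1: 0x76 = 01110110, payload 1110110 (7 bits).
Concatenate: 1110110 = 0x76 (7 bits → U+0076).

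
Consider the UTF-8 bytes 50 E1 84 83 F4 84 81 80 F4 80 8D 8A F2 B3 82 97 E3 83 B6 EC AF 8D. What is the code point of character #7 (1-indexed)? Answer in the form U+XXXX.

U+CBCD

Offset 0: leading byte 0x50 = 01010000 → 1-byte char #1 = 50.
Offset 1: leading byte 0xE1 = 11100001 → 3-byte char #2 = E1 84 83.
Offset 4: leading byte 0xF4 = 11110100 → 4-byte char #3 = F4 84 81 80.
Offset 8: leading byte 0xF4 = 11110100 → 4-byte char #4 = F4 80 8D 8A.
Offset 12: leading byte 0xF2 = 11110010 → 4-byte char #5 = F2 B3 82 97.
Offset 16: leading byte 0xE3 = 11100011 → 3-byte char #6 = E3 83 B6.
Offset 19: leading byte 0xEC = 11101100 → 3-byte char #7 = EC AF 8D.
Leading byte 0xEC = 11101100 matches 1110xxxx → 3-byte sequence.
Byte 1: 0xEC = 11101100, payload 1100 (4 bits).
Byte 2: 0xAF = 10101111 (10xxxxxx ✓), payload 101111.
Byte 3: 0x8D = 10001101 (10xxxxxx ✓), payload 001101.
Concatenate: 1100101111001101 = 0xCBCD (16 bits → U+CBCD).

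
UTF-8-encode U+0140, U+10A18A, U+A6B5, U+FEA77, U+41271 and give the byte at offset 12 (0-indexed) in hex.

U+0140 → 2-byte form C5 80 at offsets 0–1.
U+10A18A → 4-byte form F4 8A 86 8A at offsets 2–5.
U+A6B5 → 3-byte form EA 9A B5 at offsets 6–8.
U+FEA77 → 4-byte form F3 BE A9 B7 at offsets 9–12.
Offset 12 falls in char 4's range; it's byte 4 of F3 BE A9 B7 = 0xB7.

0xB7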